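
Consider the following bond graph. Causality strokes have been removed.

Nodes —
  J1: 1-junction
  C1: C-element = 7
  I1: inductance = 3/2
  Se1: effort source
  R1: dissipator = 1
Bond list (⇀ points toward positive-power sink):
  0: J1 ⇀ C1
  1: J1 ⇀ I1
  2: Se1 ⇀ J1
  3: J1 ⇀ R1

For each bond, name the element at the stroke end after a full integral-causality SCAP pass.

#2 stroke→J1  (source Se1 imposes e)
#0 stroke→J1  (prefer integral on C1)
#1 stroke→I1  (I1 outputs flow p/I1)
#3 stroke→J1  (J1 flow already set via bond 1)

β0 stroke→J1
β1 stroke→I1
β2 stroke→J1
β3 stroke→J1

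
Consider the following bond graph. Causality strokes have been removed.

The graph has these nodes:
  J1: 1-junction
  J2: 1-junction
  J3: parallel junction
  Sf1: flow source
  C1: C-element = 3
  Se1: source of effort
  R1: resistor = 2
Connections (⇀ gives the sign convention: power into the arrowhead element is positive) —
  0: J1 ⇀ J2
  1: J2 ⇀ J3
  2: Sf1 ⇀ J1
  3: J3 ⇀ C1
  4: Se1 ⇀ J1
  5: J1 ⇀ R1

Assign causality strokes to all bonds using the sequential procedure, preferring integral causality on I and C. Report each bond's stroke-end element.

bond 2 |Sf1  (Sf1: flow source, stroke at near end)
bond 4 |J1  (Se1: effort source, stroke at far end)
bond 0 |J1  (J1 flow already set via bond 2)
bond 5 |J1  (J1 flow already set via bond 2)
bond 1 |J2  (J2: bond 0 brought flow, rest push out)
bond 3 |J3  (only one effort-in slot at J3)

b0 |J1
b1 |J2
b2 |Sf1
b3 |J3
b4 |J1
b5 |J1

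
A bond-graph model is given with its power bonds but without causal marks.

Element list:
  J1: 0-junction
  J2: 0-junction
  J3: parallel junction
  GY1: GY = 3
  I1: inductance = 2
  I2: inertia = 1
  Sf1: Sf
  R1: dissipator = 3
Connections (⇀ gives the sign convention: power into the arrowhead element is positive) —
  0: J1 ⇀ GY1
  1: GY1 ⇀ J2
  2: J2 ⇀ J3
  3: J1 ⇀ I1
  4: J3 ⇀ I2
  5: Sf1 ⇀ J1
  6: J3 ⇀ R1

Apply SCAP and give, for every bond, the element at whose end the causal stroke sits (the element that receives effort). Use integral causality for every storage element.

β5 stroke→Sf1  (Sf1 fixes flow; stroke at Sf1)
β3 stroke→I1  (I1 integral (f out))
β0 stroke→J1  (only one effort-in slot at J1)
β1 stroke→J2  (GY GY1: same side as bond 0)
β2 stroke→J3  (J2 effort already set via bond 1)
β4 stroke→I2  (0-jn J3 has e-setter on 2)
β6 stroke→R1  (0-jn J3 has e-setter on 2)

β0 |J1
β1 |J2
β2 |J3
β3 |I1
β4 |I2
β5 |Sf1
β6 |R1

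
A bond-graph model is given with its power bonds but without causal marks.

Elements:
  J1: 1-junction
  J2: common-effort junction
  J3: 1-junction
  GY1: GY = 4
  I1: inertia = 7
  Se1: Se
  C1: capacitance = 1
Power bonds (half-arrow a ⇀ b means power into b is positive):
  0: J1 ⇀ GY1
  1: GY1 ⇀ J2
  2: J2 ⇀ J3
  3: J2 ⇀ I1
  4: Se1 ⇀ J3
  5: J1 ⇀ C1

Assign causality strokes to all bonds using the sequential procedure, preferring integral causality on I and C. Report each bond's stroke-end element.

β4 |J3  (Se1 (Se) sets effort on bond)
β2 |J2  (J3: last free bond brings flow in)
β1 |GY1  (J2: bond 2 brought effort, rest push out)
β3 |I1  (J2 effort already set via bond 2)
β0 |GY1  (GY1: gyrator matches bond 1)
β5 |J1  (J1: bond 0 brought flow, rest push out)

#0 |GY1
#1 |GY1
#2 |J2
#3 |I1
#4 |J3
#5 |J1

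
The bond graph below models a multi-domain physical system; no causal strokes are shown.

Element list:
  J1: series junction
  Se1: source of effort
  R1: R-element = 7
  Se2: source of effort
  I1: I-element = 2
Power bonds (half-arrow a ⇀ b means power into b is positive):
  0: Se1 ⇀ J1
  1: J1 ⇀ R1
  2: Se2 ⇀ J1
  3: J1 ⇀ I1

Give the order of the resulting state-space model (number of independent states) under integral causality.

1  (I1 all integral)

#0 stroke at J1  (source Se1 imposes e)
#2 stroke at J1  (Se2: effort source, stroke at far end)
#3 stroke at I1  (prefer integral on I1)
#1 stroke at J1  (common-f at J1 fixed by 3)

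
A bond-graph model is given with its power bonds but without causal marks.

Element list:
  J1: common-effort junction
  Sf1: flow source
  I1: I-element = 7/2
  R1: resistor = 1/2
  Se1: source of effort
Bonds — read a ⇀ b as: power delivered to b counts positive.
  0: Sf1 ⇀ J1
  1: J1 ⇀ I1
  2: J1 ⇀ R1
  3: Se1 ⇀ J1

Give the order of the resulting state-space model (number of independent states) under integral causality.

β0 |Sf1  (Sf1: flow source, stroke at near end)
β3 |J1  (Se1 (Se) sets effort on bond)
β1 |I1  (J1: bond 3 brought effort, rest push out)
β2 |R1  (J1 effort already set via bond 3)

1  (I1 all integral)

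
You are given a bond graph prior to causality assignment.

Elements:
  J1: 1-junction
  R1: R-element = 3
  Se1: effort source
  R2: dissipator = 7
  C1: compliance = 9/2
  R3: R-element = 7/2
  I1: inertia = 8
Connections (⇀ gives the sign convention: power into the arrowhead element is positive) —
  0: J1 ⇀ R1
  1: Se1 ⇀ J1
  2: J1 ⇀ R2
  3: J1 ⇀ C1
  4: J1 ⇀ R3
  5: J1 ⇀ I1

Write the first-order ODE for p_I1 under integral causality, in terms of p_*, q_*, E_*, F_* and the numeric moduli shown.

b1 stroke at J1  (Se1 fixes effort; stroke away)
b3 stroke at J1  (C1 outputs effort q/C1)
b5 stroke at I1  (I1: I, integral causality)
b0 stroke at J1  (J1: bond 5 brought flow, rest push out)
b2 stroke at J1  (common-f at J1 fixed by 5)
b4 stroke at J1  (J1: bond 5 brought flow, rest push out)

dp_I1/dt = E_Se1 - 27*p_I1/16 - 2*q_C1/9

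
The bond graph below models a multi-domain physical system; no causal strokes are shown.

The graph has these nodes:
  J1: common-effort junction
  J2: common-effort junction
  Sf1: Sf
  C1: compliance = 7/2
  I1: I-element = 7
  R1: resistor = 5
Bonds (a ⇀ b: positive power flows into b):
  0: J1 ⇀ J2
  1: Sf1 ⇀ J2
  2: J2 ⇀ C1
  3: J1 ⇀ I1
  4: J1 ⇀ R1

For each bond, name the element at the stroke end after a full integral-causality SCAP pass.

bond 1 stroke at Sf1  (Sf1 fixes flow; stroke at Sf1)
bond 2 stroke at J2  (C1 outputs effort q/C1)
bond 0 stroke at J1  (0-jn J2 has e-setter on 2)
bond 3 stroke at I1  (0-jn J1 has e-setter on 0)
bond 4 stroke at R1  (J1: bond 0 brought effort, rest push out)

#0 stroke→J1
#1 stroke→Sf1
#2 stroke→J2
#3 stroke→I1
#4 stroke→R1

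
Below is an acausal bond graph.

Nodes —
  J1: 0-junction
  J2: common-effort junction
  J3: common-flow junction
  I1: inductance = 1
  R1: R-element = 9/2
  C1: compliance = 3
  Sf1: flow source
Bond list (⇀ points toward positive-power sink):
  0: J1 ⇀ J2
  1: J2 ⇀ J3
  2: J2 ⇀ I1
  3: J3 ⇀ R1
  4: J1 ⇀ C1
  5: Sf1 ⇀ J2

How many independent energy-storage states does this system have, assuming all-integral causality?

b5 |Sf1  (source Sf1 imposes f)
b2 |I1  (I1 integral (f out))
b4 |J1  (C1: C, integral causality)
b0 |J2  (common-e at J1 fixed by 4)
b1 |J3  (common-e at J2 fixed by 0)
b3 |R1  (only one flow-in slot at J3)

2  (C1, I1 all integral)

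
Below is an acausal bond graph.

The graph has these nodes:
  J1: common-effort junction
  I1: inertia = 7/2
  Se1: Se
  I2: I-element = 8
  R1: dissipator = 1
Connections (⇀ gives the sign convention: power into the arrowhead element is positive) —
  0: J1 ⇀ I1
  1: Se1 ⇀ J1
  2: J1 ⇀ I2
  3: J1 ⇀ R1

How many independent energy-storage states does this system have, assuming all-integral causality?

2  (I1, I2 all integral)

b1 |J1  (Se1 fixes effort; stroke away)
b0 |I1  (J1 effort already set via bond 1)
b2 |I2  (common-e at J1 fixed by 1)
b3 |R1  (common-e at J1 fixed by 1)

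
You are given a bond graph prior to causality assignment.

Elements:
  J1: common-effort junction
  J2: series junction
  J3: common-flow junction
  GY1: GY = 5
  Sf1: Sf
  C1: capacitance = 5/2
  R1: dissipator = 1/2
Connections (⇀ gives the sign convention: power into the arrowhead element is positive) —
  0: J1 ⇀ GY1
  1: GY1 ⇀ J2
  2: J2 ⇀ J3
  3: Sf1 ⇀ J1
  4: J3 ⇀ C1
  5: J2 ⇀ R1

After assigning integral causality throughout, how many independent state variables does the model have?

b3 stroke→Sf1  (source Sf1 imposes f)
b0 stroke→J1  (only one effort-in slot at J1)
b1 stroke→J2  (GY1 both-in/both-out from 0)
b4 stroke→J3  (C1 outputs effort q/C1)
b2 stroke→J2  (closing 1-jn rule on J3)
b5 stroke→R1  (closing 1-jn rule on J2)

1  (C1 all integral)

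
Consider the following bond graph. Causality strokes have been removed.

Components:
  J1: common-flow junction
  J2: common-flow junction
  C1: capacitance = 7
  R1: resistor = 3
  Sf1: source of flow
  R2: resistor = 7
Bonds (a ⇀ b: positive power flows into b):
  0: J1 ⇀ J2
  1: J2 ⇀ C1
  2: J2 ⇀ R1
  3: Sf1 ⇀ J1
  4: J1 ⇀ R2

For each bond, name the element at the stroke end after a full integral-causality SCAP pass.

bond 3 stroke at Sf1  (Sf1 (Sf) sets flow on bond)
bond 0 stroke at J1  (1-jn J1 has f-setter on 3)
bond 4 stroke at J1  (1-jn J1 has f-setter on 3)
bond 1 stroke at J2  (J2 flow already set via bond 0)
bond 2 stroke at J2  (common-f at J2 fixed by 0)

#0 →J1
#1 →J2
#2 →J2
#3 →Sf1
#4 →J1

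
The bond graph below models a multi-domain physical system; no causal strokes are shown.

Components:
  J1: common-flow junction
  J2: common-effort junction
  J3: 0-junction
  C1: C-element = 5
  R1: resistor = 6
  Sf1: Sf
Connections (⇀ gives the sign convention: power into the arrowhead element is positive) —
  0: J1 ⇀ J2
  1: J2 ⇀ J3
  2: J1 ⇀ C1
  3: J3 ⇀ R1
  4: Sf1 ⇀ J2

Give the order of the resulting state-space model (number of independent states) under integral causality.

bond 4 stroke at Sf1  (Sf1 (Sf) sets flow on bond)
bond 2 stroke at J1  (C1 integral (e out))
bond 0 stroke at J2  (J1: last free bond brings flow in)
bond 1 stroke at J3  (common-e at J2 fixed by 0)
bond 3 stroke at R1  (0-jn J3 has e-setter on 1)

1  (C1 all integral)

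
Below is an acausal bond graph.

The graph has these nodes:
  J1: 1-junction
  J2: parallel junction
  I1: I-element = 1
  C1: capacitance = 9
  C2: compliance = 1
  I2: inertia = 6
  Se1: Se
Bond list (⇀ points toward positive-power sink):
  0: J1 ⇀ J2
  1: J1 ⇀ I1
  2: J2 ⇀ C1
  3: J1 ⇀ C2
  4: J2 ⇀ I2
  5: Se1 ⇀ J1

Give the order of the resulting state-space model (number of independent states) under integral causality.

β5 stroke at J1  (Se1 fixes effort; stroke away)
β1 stroke at I1  (I1 outputs flow p/I1)
β0 stroke at J1  (1-jn J1 has f-setter on 1)
β3 stroke at J1  (J1 flow already set via bond 1)
β2 stroke at J2  (C1 integral (e out))
β4 stroke at I2  (common-e at J2 fixed by 2)

4  (C1, C2, I1, I2 all integral)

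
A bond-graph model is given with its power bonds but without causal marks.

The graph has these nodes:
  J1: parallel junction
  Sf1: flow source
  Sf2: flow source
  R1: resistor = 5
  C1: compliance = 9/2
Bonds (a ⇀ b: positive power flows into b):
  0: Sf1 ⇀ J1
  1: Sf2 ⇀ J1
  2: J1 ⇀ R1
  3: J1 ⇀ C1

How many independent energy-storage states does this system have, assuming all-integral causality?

b0 →Sf1  (source Sf1 imposes f)
b1 →Sf2  (source Sf2 imposes f)
b3 →J1  (C1 integral (e out))
b2 →R1  (J1 effort already set via bond 3)

1  (C1 all integral)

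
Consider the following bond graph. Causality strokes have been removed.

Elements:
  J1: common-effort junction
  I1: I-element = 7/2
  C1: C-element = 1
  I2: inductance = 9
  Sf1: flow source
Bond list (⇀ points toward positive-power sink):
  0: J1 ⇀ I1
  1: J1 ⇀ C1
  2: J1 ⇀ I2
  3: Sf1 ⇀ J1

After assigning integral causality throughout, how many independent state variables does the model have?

b3 stroke→Sf1  (Sf1 (Sf) sets flow on bond)
b0 stroke→I1  (I1: I, integral causality)
b1 stroke→J1  (C1 outputs effort q/C1)
b2 stroke→I2  (J1: bond 1 brought effort, rest push out)

3  (C1, I1, I2 all integral)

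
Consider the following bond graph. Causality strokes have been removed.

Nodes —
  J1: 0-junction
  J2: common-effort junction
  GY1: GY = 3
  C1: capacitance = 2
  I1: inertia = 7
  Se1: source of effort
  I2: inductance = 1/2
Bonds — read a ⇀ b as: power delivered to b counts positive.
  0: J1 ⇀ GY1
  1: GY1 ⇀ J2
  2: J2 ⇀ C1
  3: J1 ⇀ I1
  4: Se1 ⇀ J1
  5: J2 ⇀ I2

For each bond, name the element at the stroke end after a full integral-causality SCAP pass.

bond 4 |J1  (Se1 (Se) sets effort on bond)
bond 0 |GY1  (0-jn J1 has e-setter on 4)
bond 3 |I1  (J1 effort already set via bond 4)
bond 1 |GY1  (through GY1, causality inverts; strokes same side of GY1)
bond 2 |J2  (C1 integral (e out))
bond 5 |I2  (J2 effort already set via bond 2)

b0 →GY1
b1 →GY1
b2 →J2
b3 →I1
b4 →J1
b5 →I2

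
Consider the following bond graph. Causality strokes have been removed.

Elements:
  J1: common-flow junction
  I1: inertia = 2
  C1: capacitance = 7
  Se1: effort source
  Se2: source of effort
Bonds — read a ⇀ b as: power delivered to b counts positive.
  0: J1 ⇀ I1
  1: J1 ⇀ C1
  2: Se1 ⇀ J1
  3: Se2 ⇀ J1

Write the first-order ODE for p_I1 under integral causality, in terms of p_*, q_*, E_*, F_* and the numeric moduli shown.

dp_I1/dt = E_Se1 + E_Se2 - q_C1/7

b2 stroke→J1  (Se1 (Se) sets effort on bond)
b3 stroke→J1  (source Se2 imposes e)
b0 stroke→I1  (I1 integral (f out))
b1 stroke→J1  (1-jn J1 has f-setter on 0)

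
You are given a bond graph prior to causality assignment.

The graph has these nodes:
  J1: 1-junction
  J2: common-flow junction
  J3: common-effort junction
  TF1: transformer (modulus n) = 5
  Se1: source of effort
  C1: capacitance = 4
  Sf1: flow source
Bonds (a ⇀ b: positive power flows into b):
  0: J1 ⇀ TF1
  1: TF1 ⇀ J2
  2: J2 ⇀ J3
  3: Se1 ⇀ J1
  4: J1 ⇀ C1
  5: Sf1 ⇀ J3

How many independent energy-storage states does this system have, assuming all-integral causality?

b3 →J1  (source Se1 imposes e)
b5 →Sf1  (Sf1 fixes flow; stroke at Sf1)
b2 →J3  (J3 needs exactly one e-in)
b1 →J2  (common-f at J2 fixed by 2)
b0 →TF1  (TF1 one-in-one-out from 1)
b4 →J1  (common-f at J1 fixed by 0)

1  (C1 all integral)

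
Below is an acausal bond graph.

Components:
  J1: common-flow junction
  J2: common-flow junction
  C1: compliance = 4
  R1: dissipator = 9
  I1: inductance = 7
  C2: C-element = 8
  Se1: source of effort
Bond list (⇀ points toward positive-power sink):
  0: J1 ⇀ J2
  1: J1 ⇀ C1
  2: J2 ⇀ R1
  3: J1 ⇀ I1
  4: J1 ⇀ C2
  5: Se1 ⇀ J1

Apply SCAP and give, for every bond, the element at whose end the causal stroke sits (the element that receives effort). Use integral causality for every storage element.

#5 |J1  (Se1 (Se) sets effort on bond)
#1 |J1  (prefer integral on C1)
#3 |I1  (prefer integral on I1)
#0 |J1  (1-jn J1 has f-setter on 3)
#4 |J1  (J1: bond 3 brought flow, rest push out)
#2 |J2  (J2: bond 0 brought flow, rest push out)

bond 0 →J1
bond 1 →J1
bond 2 →J2
bond 3 →I1
bond 4 →J1
bond 5 →J1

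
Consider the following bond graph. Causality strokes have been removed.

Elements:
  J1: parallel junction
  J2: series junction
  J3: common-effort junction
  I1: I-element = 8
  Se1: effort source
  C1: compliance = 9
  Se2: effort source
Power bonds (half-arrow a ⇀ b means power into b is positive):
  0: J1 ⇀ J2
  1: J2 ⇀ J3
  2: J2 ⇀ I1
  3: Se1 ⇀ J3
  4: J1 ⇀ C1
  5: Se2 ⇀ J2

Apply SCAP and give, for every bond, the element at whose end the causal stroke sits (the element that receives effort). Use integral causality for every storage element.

#3 stroke→J3  (Se1 fixes effort; stroke away)
#5 stroke→J2  (Se2 fixes effort; stroke away)
#1 stroke→J2  (J3 effort already set via bond 3)
#2 stroke→I1  (I1 outputs flow p/I1)
#0 stroke→J2  (common-f at J2 fixed by 2)
#4 stroke→J1  (J1: last free bond brings effort in)

β0 |J2
β1 |J2
β2 |I1
β3 |J3
β4 |J1
β5 |J2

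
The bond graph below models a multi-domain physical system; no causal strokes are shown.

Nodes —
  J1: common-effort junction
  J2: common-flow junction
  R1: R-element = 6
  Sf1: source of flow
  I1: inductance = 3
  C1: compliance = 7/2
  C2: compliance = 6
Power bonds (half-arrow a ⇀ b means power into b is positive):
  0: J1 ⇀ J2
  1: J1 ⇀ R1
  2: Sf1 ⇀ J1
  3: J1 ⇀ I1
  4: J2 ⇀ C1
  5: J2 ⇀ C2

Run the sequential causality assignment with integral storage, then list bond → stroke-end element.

b2 stroke→Sf1  (Sf1 (Sf) sets flow on bond)
b3 stroke→I1  (I1 outputs flow p/I1)
b4 stroke→J2  (C1 integral (e out))
b5 stroke→J2  (C2: C, integral causality)
b0 stroke→J1  (J2: last free bond brings flow in)
b1 stroke→R1  (J1: bond 0 brought effort, rest push out)

b0 stroke at J1
b1 stroke at R1
b2 stroke at Sf1
b3 stroke at I1
b4 stroke at J2
b5 stroke at J2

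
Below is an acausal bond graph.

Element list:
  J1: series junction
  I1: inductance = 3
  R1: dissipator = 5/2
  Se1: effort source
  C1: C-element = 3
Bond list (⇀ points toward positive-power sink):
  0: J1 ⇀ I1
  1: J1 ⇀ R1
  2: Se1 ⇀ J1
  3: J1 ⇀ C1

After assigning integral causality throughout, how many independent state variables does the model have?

2  (C1, I1 all integral)

bond 2 stroke at J1  (source Se1 imposes e)
bond 0 stroke at I1  (I1 integral (f out))
bond 1 stroke at J1  (J1 flow already set via bond 0)
bond 3 stroke at J1  (J1 flow already set via bond 0)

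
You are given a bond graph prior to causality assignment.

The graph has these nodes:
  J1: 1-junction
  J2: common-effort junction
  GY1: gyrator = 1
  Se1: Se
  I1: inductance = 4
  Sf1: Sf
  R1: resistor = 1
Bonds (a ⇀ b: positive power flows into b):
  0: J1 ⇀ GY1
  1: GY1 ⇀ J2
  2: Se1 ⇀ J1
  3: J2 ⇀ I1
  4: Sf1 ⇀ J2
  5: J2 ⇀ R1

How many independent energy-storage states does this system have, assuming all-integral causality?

1  (I1 all integral)

β2 →J1  (Se1 fixes effort; stroke away)
β4 →Sf1  (Sf1 fixes flow; stroke at Sf1)
β0 →GY1  (only one flow-in slot at J1)
β1 →GY1  (GY1 both-in/both-out from 0)
β3 →I1  (prefer integral on I1)
β5 →J2  (only one effort-in slot at J2)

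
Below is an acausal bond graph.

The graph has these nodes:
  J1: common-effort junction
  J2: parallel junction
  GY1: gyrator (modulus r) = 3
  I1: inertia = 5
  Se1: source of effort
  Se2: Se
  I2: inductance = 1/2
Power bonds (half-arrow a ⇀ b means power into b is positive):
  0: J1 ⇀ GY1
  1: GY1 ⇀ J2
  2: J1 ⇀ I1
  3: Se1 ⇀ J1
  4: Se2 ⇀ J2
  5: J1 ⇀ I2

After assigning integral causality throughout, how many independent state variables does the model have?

2  (I1, I2 all integral)

bond 3 →J1  (Se1: effort source, stroke at far end)
bond 4 →J2  (Se2 (Se) sets effort on bond)
bond 0 →GY1  (0-jn J1 has e-setter on 3)
bond 2 →I1  (J1 effort already set via bond 3)
bond 5 →I2  (J1: bond 3 brought effort, rest push out)
bond 1 →GY1  (common-e at J2 fixed by 4)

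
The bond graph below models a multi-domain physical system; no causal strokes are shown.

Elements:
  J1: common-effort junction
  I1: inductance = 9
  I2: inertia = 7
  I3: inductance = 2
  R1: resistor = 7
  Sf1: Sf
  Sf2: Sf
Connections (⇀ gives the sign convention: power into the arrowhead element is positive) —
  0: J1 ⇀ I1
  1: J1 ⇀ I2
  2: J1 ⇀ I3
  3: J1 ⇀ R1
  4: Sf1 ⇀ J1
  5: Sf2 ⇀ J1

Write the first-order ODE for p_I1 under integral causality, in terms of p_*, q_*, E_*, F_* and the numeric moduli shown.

dp_I1/dt = 7*F_Sf1 + 7*F_Sf2 - 7*p_I1/9 - p_I2 - 7*p_I3/2

#4 stroke at Sf1  (Sf1: flow source, stroke at near end)
#5 stroke at Sf2  (Sf2: flow source, stroke at near end)
#0 stroke at I1  (I1: I, integral causality)
#1 stroke at I2  (prefer integral on I2)
#2 stroke at I3  (I3 outputs flow p/I3)
#3 stroke at J1  (closing 0-jn rule on J1)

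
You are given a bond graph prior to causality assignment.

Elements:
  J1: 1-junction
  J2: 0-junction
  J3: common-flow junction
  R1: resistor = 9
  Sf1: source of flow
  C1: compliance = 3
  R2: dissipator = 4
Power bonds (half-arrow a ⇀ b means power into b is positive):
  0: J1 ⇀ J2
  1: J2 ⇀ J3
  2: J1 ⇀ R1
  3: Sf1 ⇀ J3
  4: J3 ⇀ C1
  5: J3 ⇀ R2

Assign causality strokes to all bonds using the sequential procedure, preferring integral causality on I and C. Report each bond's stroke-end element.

bond 3 stroke at Sf1  (Sf1: flow source, stroke at near end)
bond 1 stroke at J3  (common-f at J3 fixed by 3)
bond 4 stroke at J3  (J3 flow already set via bond 3)
bond 5 stroke at J3  (J3 flow already set via bond 3)
bond 0 stroke at J2  (closing 0-jn rule on J2)
bond 2 stroke at J1  (J1: bond 0 brought flow, rest push out)

bond 0 stroke→J2
bond 1 stroke→J3
bond 2 stroke→J1
bond 3 stroke→Sf1
bond 4 stroke→J3
bond 5 stroke→J3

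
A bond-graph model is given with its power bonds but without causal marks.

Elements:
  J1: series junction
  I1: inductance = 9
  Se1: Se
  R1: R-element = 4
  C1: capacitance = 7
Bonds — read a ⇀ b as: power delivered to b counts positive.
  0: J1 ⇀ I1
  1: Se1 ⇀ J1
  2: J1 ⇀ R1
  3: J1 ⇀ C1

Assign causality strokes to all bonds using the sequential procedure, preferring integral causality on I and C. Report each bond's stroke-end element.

#0 stroke at I1
#1 stroke at J1
#2 stroke at J1
#3 stroke at J1

β1 stroke→J1  (Se1 fixes effort; stroke away)
β0 stroke→I1  (I1 outputs flow p/I1)
β2 stroke→J1  (common-f at J1 fixed by 0)
β3 stroke→J1  (J1 flow already set via bond 0)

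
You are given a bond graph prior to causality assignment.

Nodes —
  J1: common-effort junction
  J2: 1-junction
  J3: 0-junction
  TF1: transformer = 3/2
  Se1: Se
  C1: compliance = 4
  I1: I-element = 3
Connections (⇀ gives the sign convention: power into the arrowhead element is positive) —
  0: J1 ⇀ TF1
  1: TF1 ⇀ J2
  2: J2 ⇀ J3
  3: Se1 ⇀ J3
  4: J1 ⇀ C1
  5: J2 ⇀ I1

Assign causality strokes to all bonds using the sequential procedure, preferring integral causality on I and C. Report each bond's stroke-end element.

bond 3 stroke at J3  (Se1 (Se) sets effort on bond)
bond 2 stroke at J2  (J3: bond 3 brought effort, rest push out)
bond 4 stroke at J1  (C1 integral (e out))
bond 0 stroke at TF1  (J1 effort already set via bond 4)
bond 1 stroke at J2  (TF1 one-in-one-out from 0)
bond 5 stroke at I1  (J2: last free bond brings flow in)

β0 stroke at TF1
β1 stroke at J2
β2 stroke at J2
β3 stroke at J3
β4 stroke at J1
β5 stroke at I1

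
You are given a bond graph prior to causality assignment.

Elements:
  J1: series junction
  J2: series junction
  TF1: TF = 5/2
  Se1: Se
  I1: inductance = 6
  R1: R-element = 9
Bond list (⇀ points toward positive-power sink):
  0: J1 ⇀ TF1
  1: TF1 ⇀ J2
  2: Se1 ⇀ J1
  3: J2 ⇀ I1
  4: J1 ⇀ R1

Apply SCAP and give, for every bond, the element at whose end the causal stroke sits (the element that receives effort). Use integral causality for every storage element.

β2 stroke at J1  (Se1 fixes effort; stroke away)
β3 stroke at I1  (I1 outputs flow p/I1)
β1 stroke at J2  (J2 flow already set via bond 3)
β0 stroke at TF1  (through TF1, causality passes straight; one stroke at TF1)
β4 stroke at J1  (J1 flow already set via bond 0)

β0 →TF1
β1 →J2
β2 →J1
β3 →I1
β4 →J1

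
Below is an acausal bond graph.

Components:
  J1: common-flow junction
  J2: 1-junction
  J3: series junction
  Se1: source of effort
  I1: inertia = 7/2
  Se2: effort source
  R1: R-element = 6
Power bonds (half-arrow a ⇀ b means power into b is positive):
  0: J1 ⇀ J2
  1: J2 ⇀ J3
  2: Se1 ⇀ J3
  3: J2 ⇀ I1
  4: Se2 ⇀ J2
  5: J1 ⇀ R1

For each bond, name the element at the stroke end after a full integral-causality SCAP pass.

bond 2 stroke→J3  (Se1 fixes effort; stroke away)
bond 4 stroke→J2  (Se2 (Se) sets effort on bond)
bond 1 stroke→J2  (only one flow-in slot at J3)
bond 3 stroke→I1  (I1 integral (f out))
bond 0 stroke→J2  (1-jn J2 has f-setter on 3)
bond 5 stroke→J1  (1-jn J1 has f-setter on 0)

#0 stroke→J2
#1 stroke→J2
#2 stroke→J3
#3 stroke→I1
#4 stroke→J2
#5 stroke→J1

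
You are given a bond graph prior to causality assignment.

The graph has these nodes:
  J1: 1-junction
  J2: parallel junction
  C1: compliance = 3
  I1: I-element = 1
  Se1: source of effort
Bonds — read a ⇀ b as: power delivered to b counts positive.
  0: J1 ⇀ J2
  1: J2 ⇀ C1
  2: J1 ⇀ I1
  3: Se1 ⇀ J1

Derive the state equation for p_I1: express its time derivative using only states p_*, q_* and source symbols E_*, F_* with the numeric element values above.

dp_I1/dt = E_Se1 - q_C1/3

β3 |J1  (Se1 (Se) sets effort on bond)
β1 |J2  (C1: C, integral causality)
β0 |J1  (J2 effort already set via bond 1)
β2 |I1  (J1 needs exactly one f-in)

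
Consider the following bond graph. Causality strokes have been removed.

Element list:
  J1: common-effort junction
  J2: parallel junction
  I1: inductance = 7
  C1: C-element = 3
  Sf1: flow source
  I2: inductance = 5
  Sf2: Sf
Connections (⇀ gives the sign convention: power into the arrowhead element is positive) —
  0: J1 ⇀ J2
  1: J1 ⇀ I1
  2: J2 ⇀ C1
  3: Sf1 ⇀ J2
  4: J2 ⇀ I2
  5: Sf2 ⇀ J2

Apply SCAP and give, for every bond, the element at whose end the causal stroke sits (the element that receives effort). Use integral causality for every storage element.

β3 stroke at Sf1  (Sf1: flow source, stroke at near end)
β5 stroke at Sf2  (source Sf2 imposes f)
β1 stroke at I1  (prefer integral on I1)
β0 stroke at J1  (only one effort-in slot at J1)
β2 stroke at J2  (prefer integral on C1)
β4 stroke at I2  (J2 effort already set via bond 2)

β0 →J1
β1 →I1
β2 →J2
β3 →Sf1
β4 →I2
β5 →Sf2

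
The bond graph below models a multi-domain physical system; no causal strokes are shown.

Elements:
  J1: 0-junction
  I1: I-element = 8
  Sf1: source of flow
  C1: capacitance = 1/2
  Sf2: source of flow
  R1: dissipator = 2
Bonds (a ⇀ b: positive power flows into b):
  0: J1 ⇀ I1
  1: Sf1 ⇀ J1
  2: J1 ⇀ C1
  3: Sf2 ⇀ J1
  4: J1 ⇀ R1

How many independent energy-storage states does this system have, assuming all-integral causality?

#1 |Sf1  (Sf1: flow source, stroke at near end)
#3 |Sf2  (Sf2: flow source, stroke at near end)
#0 |I1  (I1 outputs flow p/I1)
#2 |J1  (prefer integral on C1)
#4 |R1  (common-e at J1 fixed by 2)

2  (C1, I1 all integral)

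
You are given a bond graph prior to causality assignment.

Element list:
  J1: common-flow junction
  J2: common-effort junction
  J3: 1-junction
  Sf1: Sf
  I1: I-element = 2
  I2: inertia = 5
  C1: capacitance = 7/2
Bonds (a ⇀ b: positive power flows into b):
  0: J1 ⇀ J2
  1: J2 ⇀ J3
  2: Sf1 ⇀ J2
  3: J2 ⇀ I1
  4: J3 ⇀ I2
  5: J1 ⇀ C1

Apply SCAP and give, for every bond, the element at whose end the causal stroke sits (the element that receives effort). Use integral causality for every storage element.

#0 →J2
#1 →J3
#2 →Sf1
#3 →I1
#4 →I2
#5 →J1

β2 stroke at Sf1  (Sf1 (Sf) sets flow on bond)
β3 stroke at I1  (prefer integral on I1)
β4 stroke at I2  (I2: I, integral causality)
β1 stroke at J3  (common-f at J3 fixed by 4)
β0 stroke at J2  (only one effort-in slot at J2)
β5 stroke at J1  (J1 flow already set via bond 0)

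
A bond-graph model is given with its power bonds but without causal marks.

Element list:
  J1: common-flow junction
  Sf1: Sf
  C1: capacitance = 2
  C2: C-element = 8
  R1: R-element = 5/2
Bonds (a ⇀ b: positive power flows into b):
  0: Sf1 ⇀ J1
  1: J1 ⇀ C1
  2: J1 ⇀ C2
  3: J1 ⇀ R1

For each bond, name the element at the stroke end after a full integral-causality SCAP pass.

bond 0 |Sf1  (Sf1: flow source, stroke at near end)
bond 1 |J1  (1-jn J1 has f-setter on 0)
bond 2 |J1  (J1: bond 0 brought flow, rest push out)
bond 3 |J1  (J1 flow already set via bond 0)

#0 →Sf1
#1 →J1
#2 →J1
#3 →J1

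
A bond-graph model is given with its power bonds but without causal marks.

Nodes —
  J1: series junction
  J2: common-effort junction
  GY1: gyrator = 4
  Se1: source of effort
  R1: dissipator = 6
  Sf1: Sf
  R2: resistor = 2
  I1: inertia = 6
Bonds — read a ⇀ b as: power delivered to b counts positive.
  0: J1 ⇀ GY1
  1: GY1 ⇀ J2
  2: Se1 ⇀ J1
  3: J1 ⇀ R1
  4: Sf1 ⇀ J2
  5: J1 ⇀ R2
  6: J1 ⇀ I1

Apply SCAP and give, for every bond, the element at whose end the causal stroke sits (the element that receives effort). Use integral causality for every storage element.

b0 |J1
b1 |J2
b2 |J1
b3 |J1
b4 |Sf1
b5 |J1
b6 |I1

β2 stroke→J1  (source Se1 imposes e)
β4 stroke→Sf1  (Sf1: flow source, stroke at near end)
β1 stroke→J2  (only one effort-in slot at J2)
β0 stroke→J1  (through GY1, causality inverts; strokes same side of GY1)
β6 stroke→I1  (I1 outputs flow p/I1)
β3 stroke→J1  (J1: bond 6 brought flow, rest push out)
β5 stroke→J1  (1-jn J1 has f-setter on 6)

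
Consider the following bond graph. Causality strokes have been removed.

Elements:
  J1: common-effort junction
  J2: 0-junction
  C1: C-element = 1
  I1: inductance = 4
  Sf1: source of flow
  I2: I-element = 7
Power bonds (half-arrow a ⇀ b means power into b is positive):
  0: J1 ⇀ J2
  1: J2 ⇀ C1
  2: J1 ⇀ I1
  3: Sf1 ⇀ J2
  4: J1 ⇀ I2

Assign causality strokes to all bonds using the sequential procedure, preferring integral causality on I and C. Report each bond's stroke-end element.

b3 |Sf1  (source Sf1 imposes f)
b1 |J2  (C1: C, integral causality)
b0 |J1  (0-jn J2 has e-setter on 1)
b2 |I1  (J1: bond 0 brought effort, rest push out)
b4 |I2  (J1: bond 0 brought effort, rest push out)

#0 →J1
#1 →J2
#2 →I1
#3 →Sf1
#4 →I2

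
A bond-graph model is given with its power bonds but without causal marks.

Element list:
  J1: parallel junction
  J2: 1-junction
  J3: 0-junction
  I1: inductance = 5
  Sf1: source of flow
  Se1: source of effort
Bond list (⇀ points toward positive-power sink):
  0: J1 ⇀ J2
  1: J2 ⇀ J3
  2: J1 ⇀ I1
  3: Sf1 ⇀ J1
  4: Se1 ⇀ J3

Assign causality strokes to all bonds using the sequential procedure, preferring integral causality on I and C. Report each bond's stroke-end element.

β3 stroke at Sf1  (Sf1 (Sf) sets flow on bond)
β4 stroke at J3  (source Se1 imposes e)
β1 stroke at J2  (J3: bond 4 brought effort, rest push out)
β0 stroke at J1  (closing 1-jn rule on J2)
β2 stroke at I1  (J1: bond 0 brought effort, rest push out)

bond 0 stroke at J1
bond 1 stroke at J2
bond 2 stroke at I1
bond 3 stroke at Sf1
bond 4 stroke at J3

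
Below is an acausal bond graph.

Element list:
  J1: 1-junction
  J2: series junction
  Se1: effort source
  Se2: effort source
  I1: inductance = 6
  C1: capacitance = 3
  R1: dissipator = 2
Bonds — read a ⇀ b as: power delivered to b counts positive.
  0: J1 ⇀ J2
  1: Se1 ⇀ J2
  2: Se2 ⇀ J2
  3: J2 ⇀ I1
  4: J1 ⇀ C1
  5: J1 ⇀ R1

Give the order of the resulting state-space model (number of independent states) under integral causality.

#1 stroke at J2  (Se1 (Se) sets effort on bond)
#2 stroke at J2  (Se2 fixes effort; stroke away)
#3 stroke at I1  (prefer integral on I1)
#0 stroke at J2  (J2 flow already set via bond 3)
#4 stroke at J1  (1-jn J1 has f-setter on 0)
#5 stroke at J1  (common-f at J1 fixed by 0)

2  (C1, I1 all integral)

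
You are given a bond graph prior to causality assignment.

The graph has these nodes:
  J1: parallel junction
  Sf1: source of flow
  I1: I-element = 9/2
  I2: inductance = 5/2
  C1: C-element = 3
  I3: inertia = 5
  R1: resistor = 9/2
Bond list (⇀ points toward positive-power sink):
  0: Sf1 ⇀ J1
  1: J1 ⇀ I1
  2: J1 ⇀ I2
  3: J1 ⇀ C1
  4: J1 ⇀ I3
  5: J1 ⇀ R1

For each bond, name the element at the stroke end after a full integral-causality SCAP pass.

bond 0 →Sf1  (Sf1 (Sf) sets flow on bond)
bond 1 →I1  (I1 outputs flow p/I1)
bond 2 →I2  (I2 integral (f out))
bond 3 →J1  (prefer integral on C1)
bond 4 →I3  (common-e at J1 fixed by 3)
bond 5 →R1  (0-jn J1 has e-setter on 3)

bond 0 |Sf1
bond 1 |I1
bond 2 |I2
bond 3 |J1
bond 4 |I3
bond 5 |R1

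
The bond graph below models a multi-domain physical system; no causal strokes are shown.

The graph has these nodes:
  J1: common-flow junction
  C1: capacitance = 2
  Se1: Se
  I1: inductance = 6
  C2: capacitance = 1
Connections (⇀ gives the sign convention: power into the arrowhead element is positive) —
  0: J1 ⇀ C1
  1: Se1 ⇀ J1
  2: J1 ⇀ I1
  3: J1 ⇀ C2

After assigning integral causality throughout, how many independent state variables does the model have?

b1 →J1  (Se1 fixes effort; stroke away)
b0 →J1  (C1 outputs effort q/C1)
b2 →I1  (prefer integral on I1)
b3 →J1  (common-f at J1 fixed by 2)

3  (C1, C2, I1 all integral)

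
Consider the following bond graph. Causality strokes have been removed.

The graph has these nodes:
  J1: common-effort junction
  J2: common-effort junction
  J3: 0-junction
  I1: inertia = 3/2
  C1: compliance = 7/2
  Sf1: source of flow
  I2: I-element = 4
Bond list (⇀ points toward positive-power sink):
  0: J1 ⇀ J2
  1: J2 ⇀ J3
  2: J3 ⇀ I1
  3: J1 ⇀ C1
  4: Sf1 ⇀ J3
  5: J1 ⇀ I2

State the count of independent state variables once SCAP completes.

b4 |Sf1  (Sf1 (Sf) sets flow on bond)
b2 |I1  (I1: I, integral causality)
b1 |J3  (only one effort-in slot at J3)
b0 |J2  (closing 0-jn rule on J2)
b3 |J1  (prefer integral on C1)
b5 |I2  (J1: bond 3 brought effort, rest push out)

3  (C1, I1, I2 all integral)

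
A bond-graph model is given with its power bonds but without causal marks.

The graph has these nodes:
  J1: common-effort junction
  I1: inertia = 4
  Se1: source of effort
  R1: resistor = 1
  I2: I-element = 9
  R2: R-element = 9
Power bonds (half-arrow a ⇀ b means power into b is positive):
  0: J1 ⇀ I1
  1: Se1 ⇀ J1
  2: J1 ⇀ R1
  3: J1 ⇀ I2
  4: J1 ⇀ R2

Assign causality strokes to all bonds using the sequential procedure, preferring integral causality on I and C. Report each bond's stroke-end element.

#1 |J1  (source Se1 imposes e)
#0 |I1  (0-jn J1 has e-setter on 1)
#2 |R1  (0-jn J1 has e-setter on 1)
#3 |I2  (0-jn J1 has e-setter on 1)
#4 |R2  (J1: bond 1 brought effort, rest push out)

b0 →I1
b1 →J1
b2 →R1
b3 →I2
b4 →R2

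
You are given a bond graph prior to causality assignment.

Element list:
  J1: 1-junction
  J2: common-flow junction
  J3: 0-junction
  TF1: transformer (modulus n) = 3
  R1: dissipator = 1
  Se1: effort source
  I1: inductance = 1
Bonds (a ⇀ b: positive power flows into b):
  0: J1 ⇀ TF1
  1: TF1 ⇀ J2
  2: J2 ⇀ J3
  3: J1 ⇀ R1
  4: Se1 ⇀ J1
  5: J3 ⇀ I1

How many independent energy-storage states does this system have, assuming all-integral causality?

#4 stroke at J1  (Se1 fixes effort; stroke away)
#5 stroke at I1  (I1: I, integral causality)
#2 stroke at J3  (closing 0-jn rule on J3)
#1 stroke at J2  (J2: bond 2 brought flow, rest push out)
#0 stroke at TF1  (TF TF1: opposite of bond 1)
#3 stroke at J1  (J1: bond 0 brought flow, rest push out)

1  (I1 all integral)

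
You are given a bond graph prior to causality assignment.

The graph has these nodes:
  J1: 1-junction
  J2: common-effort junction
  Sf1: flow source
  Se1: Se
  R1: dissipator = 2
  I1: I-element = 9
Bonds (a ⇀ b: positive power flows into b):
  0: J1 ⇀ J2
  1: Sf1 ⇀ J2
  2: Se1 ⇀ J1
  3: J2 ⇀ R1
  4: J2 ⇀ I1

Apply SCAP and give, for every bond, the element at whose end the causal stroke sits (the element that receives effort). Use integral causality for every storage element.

#1 stroke at Sf1  (Sf1 (Sf) sets flow on bond)
#2 stroke at J1  (source Se1 imposes e)
#0 stroke at J2  (J1 needs exactly one f-in)
#3 stroke at R1  (common-e at J2 fixed by 0)
#4 stroke at I1  (common-e at J2 fixed by 0)

b0 |J2
b1 |Sf1
b2 |J1
b3 |R1
b4 |I1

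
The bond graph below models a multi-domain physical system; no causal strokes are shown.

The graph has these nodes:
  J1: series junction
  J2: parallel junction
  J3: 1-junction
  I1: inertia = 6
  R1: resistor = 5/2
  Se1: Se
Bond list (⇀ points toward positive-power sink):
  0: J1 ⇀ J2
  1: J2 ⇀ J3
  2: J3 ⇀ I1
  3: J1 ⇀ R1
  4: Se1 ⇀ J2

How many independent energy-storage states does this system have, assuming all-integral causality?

b4 →J2  (Se1: effort source, stroke at far end)
b0 →J1  (J2 effort already set via bond 4)
b1 →J3  (0-jn J2 has e-setter on 4)
b2 →I1  (only one flow-in slot at J3)
b3 →R1  (closing 1-jn rule on J1)

1  (I1 all integral)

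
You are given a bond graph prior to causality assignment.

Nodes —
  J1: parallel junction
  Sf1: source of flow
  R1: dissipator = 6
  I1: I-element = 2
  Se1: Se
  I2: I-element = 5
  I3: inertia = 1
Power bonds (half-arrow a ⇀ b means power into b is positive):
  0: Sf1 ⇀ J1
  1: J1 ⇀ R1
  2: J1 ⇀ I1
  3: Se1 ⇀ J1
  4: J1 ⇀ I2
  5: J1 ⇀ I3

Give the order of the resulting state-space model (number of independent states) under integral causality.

3  (I1, I2, I3 all integral)

β0 stroke at Sf1  (source Sf1 imposes f)
β3 stroke at J1  (Se1: effort source, stroke at far end)
β1 stroke at R1  (J1: bond 3 brought effort, rest push out)
β2 stroke at I1  (0-jn J1 has e-setter on 3)
β4 stroke at I2  (J1 effort already set via bond 3)
β5 stroke at I3  (common-e at J1 fixed by 3)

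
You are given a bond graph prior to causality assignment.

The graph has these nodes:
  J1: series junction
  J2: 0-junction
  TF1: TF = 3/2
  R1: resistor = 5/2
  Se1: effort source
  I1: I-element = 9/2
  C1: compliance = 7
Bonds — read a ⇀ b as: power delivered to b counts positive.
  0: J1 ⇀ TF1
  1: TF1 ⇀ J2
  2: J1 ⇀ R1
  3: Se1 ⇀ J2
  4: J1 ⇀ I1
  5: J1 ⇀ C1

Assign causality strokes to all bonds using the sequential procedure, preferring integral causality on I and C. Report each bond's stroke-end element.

b0 →J1
b1 →TF1
b2 →J1
b3 →J2
b4 →I1
b5 →J1

β3 stroke at J2  (Se1 fixes effort; stroke away)
β1 stroke at TF1  (J2: bond 3 brought effort, rest push out)
β0 stroke at J1  (TF1: transformer flips bond 1)
β4 stroke at I1  (prefer integral on I1)
β2 stroke at J1  (common-f at J1 fixed by 4)
β5 stroke at J1  (common-f at J1 fixed by 4)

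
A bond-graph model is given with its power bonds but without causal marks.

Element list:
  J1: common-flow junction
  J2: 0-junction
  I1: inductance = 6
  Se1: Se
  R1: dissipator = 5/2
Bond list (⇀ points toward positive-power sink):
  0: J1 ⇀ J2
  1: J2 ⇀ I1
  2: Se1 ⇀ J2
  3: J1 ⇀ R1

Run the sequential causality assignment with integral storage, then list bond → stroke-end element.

#2 stroke→J2  (source Se1 imposes e)
#0 stroke→J1  (J2: bond 2 brought effort, rest push out)
#1 stroke→I1  (J2 effort already set via bond 2)
#3 stroke→R1  (J1: last free bond brings flow in)

β0 stroke→J1
β1 stroke→I1
β2 stroke→J2
β3 stroke→R1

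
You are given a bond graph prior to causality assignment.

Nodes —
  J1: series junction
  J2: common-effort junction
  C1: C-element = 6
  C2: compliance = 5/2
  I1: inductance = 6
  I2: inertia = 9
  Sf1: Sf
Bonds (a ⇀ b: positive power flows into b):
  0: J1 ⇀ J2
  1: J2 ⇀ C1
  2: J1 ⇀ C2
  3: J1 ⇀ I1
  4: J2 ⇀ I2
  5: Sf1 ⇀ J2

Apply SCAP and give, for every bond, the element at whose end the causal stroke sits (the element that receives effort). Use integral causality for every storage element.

b5 →Sf1  (Sf1: flow source, stroke at near end)
b1 →J2  (C1 integral (e out))
b0 →J1  (J2: bond 1 brought effort, rest push out)
b4 →I2  (0-jn J2 has e-setter on 1)
b2 →J1  (C2 outputs effort q/C2)
b3 →I1  (J1 needs exactly one f-in)

β0 →J1
β1 →J2
β2 →J1
β3 →I1
β4 →I2
β5 →Sf1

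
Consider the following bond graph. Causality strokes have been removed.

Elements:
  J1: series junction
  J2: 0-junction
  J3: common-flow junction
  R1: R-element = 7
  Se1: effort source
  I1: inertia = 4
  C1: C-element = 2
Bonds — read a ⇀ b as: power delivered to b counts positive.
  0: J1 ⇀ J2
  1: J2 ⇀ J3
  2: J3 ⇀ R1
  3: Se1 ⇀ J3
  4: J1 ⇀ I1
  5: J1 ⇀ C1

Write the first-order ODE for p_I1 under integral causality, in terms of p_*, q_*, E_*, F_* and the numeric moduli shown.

dp_I1/dt = E_Se1 - 7*p_I1/4 - q_C1/2

bond 3 stroke at J3  (Se1: effort source, stroke at far end)
bond 4 stroke at I1  (prefer integral on I1)
bond 0 stroke at J1  (1-jn J1 has f-setter on 4)
bond 5 stroke at J1  (common-f at J1 fixed by 4)
bond 1 stroke at J2  (only one effort-in slot at J2)
bond 2 stroke at J3  (common-f at J3 fixed by 1)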